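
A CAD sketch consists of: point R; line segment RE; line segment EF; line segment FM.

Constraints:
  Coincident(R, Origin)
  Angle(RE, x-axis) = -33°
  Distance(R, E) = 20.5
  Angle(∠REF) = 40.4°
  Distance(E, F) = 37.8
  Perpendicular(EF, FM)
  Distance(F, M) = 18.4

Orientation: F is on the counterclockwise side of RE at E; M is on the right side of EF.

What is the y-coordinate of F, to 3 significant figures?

25.1

R is at the origin; RE runs at -33.0° with length 20.5, so E = 20.5·(cos -33.0°, sin -33.0°) = (17.2, -11.2). ∠REF = 40.4°, so EF runs at -33.0° + (180° − 40.4°) = 107° from the x-axis; with |EF| = 37.8, F = E + 37.8·(cos 107°, sin 107°) = (6.39, 25.1). So F.y = 25.1.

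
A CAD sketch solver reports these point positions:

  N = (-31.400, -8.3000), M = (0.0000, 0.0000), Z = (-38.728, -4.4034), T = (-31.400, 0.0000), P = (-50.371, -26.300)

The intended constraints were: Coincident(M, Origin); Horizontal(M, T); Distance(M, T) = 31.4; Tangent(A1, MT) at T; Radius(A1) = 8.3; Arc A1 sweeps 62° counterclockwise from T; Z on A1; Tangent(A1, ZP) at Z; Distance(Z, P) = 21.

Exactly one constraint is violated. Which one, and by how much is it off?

Distance(Z, P) = 21 — off by 3.80.

M = (0.00, 0.00) ✓; M.y = 0.00, T.y = 0.00 ✓; |MT| = 31.40 ✓; ∠(NT, TM) = 90.00° ✓; |NT| = 8.300 ✓; bearing(N→Z) − bearing(N→T) = 62.00° ✓; |NZ| = 8.300 ✓; ∠(NZ, ZP) = 90.00° ✓; |ZP| = 24.80 ✗.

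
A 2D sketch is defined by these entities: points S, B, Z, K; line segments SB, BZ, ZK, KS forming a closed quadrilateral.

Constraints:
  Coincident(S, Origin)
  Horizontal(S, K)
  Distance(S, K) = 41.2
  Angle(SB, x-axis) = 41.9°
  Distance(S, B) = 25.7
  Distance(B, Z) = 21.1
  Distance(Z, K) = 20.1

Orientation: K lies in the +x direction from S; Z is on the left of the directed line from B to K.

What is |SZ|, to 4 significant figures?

44.78

Checks: |BZ| = 21.10 ✓; |ZK| = 20.10 ✓.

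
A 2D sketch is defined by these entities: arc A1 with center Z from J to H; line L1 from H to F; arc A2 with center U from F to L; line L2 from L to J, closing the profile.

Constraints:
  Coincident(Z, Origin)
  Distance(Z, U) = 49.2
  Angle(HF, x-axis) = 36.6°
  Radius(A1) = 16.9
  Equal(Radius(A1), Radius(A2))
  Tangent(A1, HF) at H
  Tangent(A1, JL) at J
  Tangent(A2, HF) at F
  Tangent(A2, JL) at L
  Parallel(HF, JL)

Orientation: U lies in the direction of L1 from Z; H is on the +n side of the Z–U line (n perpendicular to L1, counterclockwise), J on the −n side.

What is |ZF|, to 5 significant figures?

52.022

The slot axis is L1's direction at 36.6°, so u = (cos 36.6°, sin 36.6°) = (0.80282, 0.59622) and n = (−sin 36.6°, cos 36.6°) = (-0.59622, 0.80282). Z is at the origin and U lies 49.2 along u from Z, so U = 49.2·u = (39.499, 29.334). Tangency of A1 to both parallel lines with radius 16.9 puts H and J at Z ± 16.9·n: H = (-10.076, 13.568), J = (10.076, -13.568). Equal radii place F and L the same way about U: F = U + 16.9·n = (29.422, 42.902), L = U − 16.9·n = (49.575, 15.767). Then |ZF| = |F − Z| = 52.022.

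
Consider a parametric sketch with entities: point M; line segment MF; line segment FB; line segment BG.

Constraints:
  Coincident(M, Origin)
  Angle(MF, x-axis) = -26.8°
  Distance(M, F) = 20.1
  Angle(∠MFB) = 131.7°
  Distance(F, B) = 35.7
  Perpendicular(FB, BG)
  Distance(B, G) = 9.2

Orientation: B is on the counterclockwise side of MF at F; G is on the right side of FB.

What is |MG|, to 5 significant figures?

54.717

M is at the origin; MF runs at -26.8° with length 20.1, so F = 20.1·(cos -26.8°, sin -26.8°) = (17.941, -9.0626). ∠MFB = 131.7°, so FB runs at -26.8° + (180° − 131.7°) = 21.500° from the x-axis; with |FB| = 35.7, B = F + 35.7·(cos 21.500°, sin 21.500°) = (51.157, 4.0215). FB ⟂ BG; with |BG| = 9.2 on the right of FB, G = B + 9.2·(0.36650, -0.93042) = (54.529, -4.5384). Then |MG| = |G − M| = 54.717.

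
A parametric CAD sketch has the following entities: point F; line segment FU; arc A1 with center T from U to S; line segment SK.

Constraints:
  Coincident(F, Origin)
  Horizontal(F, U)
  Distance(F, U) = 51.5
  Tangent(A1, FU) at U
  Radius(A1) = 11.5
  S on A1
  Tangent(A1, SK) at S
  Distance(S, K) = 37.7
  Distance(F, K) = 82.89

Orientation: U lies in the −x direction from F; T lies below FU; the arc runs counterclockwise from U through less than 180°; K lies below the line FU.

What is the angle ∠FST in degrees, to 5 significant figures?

16.909°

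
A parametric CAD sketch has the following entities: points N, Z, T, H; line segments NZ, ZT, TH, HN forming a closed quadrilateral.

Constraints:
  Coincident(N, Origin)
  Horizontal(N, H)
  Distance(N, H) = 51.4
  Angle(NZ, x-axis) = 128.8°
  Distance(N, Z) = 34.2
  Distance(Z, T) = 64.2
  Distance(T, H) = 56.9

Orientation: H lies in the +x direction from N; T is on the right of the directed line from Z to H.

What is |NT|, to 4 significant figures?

32.41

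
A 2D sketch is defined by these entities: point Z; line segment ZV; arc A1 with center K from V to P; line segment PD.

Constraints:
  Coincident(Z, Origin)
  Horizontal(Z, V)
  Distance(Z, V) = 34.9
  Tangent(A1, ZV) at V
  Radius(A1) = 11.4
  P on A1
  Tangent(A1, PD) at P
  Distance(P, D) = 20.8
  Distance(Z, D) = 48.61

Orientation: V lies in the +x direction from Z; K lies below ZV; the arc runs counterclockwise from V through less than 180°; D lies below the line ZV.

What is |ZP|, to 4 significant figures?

29.56

Checks: |ZV| = 34.90 ✓; |KP| = 11.40 ✓; ∠(KP, PD) = 90.00° ✓; |PD| = 20.80 ✓; |ZD| = 48.61 ✓.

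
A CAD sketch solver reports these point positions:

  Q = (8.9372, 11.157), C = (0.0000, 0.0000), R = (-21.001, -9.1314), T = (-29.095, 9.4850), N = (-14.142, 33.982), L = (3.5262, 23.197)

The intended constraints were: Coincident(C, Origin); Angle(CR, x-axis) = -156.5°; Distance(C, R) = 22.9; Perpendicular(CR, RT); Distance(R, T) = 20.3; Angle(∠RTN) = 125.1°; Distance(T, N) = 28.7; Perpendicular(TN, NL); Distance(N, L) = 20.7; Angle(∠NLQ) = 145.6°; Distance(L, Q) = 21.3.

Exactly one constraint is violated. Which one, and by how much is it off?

Distance(L, Q) = 21.3 — off by 8.10.

C = (0.00, 0.00) ✓; CR at -156.5° ✓; |CR| = 22.90 ✓; ∠(CR, RT) = 90.00° ✓; |RT| = 20.30 ✓; ∠RTN = 125.1° ✓; |TN| = 28.70 ✓; ∠(TN, NL) = 90.00° ✓; |NL| = 20.70 ✓; ∠NLQ = 145.6° ✓; |LQ| = 13.20 ✗.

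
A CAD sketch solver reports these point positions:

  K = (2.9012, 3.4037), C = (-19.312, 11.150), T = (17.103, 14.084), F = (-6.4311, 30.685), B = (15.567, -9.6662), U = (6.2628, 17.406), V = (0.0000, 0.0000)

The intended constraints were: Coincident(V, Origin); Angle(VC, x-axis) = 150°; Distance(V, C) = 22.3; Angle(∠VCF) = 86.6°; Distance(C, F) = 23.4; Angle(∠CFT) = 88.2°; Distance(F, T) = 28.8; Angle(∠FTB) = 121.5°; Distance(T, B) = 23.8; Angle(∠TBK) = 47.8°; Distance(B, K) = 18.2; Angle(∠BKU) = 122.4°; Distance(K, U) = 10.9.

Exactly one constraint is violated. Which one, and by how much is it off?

Distance(K, U) = 10.9 — off by 3.50.

V = (0.00, 0.00) ✓; VC at 150.0° ✓; |VC| = 22.30 ✓; ∠VCF = 86.60° ✓; |CF| = 23.40 ✓; ∠CFT = 88.20° ✓; |FT| = 28.80 ✓; ∠FTB = 121.5° ✓; |TB| = 23.80 ✓; ∠TBK = 47.80° ✓; |BK| = 18.20 ✓; ∠BKU = 122.4° ✓; |KU| = 14.40 ✗.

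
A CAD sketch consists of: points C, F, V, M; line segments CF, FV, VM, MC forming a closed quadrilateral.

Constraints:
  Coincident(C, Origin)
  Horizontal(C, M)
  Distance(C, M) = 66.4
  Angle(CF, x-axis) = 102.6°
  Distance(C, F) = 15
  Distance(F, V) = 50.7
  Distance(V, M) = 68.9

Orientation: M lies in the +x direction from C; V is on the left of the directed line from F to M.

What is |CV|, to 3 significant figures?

61.7

Checks: |FV| = 50.70 ✓; |VM| = 68.90 ✓.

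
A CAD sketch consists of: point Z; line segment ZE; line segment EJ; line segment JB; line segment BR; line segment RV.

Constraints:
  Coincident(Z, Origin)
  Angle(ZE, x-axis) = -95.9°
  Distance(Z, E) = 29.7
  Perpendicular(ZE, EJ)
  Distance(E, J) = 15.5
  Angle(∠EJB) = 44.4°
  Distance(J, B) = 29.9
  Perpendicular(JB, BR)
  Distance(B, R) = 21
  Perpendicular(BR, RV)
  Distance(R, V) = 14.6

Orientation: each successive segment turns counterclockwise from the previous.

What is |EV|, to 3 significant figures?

11.0

The perpendicularity gives BR at right angles to JB, so BR runs at -140°; with |BR| = 21.0, R = (-22.9, -21.5). BR ⟂ RV, so RV runs at -50.3°; with |RV| = 14.6, V = (-13.6, -32.8). Then |EV| = |V − E| = 11.0.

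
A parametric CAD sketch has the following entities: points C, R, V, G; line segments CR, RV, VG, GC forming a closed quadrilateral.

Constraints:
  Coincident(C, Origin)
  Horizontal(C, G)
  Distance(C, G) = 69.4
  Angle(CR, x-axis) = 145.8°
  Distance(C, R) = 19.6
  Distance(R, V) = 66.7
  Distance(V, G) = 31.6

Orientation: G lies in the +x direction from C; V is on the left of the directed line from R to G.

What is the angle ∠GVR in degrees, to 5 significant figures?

118.37°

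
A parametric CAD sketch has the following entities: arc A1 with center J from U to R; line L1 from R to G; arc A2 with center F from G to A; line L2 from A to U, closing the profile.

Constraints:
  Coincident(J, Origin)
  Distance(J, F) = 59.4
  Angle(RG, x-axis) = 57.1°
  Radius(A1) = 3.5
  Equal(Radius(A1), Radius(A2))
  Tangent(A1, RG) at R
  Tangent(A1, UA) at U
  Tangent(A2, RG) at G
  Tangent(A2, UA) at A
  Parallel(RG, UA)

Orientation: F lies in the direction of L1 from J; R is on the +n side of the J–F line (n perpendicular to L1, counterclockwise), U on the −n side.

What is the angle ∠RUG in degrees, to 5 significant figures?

83.279°

The slot axis is L1's direction at 57.1°, so u = (cos 57.1°, sin 57.1°) = (0.54317, 0.83962) and n = (−sin 57.1°, cos 57.1°) = (-0.83962, 0.54317). J is at the origin and F lies 59.4 along u from J, so F = 59.4·u = (32.265, 49.873). Tangency of A1 to both parallel lines with radius 3.5 puts R and U at J ± 3.5·n: R = (-2.9387, 1.9011), U = (2.9387, -1.9011). Equal radii place G and A the same way about F: G = F + 3.5·n = (29.326, 51.775), A = F − 3.5·n = (35.203, 47.972). Then cos ∠RUG = UR·UG / (|UR||UG|), giving 83.279°.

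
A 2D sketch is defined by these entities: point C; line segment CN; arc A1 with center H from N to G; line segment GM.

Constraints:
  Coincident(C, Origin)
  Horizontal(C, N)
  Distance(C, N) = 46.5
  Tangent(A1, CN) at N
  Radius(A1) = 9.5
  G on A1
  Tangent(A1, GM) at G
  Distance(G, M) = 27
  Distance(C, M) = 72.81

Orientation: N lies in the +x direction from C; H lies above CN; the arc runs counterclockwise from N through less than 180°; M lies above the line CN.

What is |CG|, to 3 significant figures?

55.4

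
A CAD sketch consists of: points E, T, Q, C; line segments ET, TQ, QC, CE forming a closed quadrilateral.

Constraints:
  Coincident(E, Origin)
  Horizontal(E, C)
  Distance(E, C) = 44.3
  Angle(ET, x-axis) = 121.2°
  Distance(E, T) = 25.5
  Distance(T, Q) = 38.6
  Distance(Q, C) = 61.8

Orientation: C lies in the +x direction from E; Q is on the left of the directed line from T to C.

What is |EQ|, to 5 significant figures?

53.104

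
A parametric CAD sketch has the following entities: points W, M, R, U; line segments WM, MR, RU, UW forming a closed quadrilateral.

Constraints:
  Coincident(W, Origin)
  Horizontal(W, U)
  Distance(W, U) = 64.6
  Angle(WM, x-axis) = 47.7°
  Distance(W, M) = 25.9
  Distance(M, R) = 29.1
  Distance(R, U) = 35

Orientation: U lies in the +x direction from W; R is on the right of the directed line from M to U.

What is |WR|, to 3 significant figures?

31.1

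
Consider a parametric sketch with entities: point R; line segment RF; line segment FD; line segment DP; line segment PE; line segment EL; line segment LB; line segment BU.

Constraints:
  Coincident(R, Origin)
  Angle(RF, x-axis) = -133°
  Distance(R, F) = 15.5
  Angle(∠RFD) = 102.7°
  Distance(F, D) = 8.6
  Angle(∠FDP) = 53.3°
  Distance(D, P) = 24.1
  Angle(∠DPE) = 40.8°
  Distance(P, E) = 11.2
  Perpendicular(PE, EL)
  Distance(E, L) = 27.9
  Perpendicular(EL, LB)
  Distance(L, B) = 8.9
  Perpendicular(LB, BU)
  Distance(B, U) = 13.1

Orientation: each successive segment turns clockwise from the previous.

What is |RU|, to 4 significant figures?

12.23

R is at the origin; RF runs at -133.0° with length 15.5, so F = (-10.57, -11.34). ∠RFD = 102.7° gives FD at 149.7° from the x-axis; with |FD| = 8.6, D = (-18.00, -6.997). ∠FDP = 53.3° gives DP at 23.00° from the x-axis; with |DP| = 24.1, P = (4.188, 2.420). ∠DPE = 40.8° gives PE at -116.2° from the x-axis; with |PE| = 11.2, E = (-0.7569, -7.630). The perpendicularity gives EL at right angles to PE, so EL runs at 153.8°; with |EL| = 27.9, L = (-25.79, 4.688). The perpendicularity gives LB at right angles to EL, so LB runs at 63.80°; with |LB| = 8.9, B = (-21.86, 12.67). LB ⟂ BU, so BU runs at -26.20°; with |BU| = 13.1, U = (-10.11, 6.890). Then |RU| = |U − R| = 12.23.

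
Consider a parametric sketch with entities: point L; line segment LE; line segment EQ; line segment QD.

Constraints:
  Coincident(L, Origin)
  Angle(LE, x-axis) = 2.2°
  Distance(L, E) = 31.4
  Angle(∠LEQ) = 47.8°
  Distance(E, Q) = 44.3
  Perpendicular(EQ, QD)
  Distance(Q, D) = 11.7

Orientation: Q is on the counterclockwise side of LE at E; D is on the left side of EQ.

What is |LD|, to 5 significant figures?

25.928

L is at the origin; LE runs at 2.2° with length 31.4, so E = 31.4·(cos 2.2°, sin 2.2°) = (31.377, 1.2054). ∠LEQ = 47.8°, so EQ runs at 2.2° + (180° − 47.8°) = 134.40° from the x-axis; with |EQ| = 44.3, Q = E + 44.3·(cos 134.40°, sin 134.40°) = (0.38177, 32.857). The perpendicularity gives QD at right angles to EQ; with |QD| = 11.7 on the left of EQ, D = Q + 11.7·(-0.71447, -0.69966) = (-7.9776, 24.670). Then |LD| = |D − L| = 25.928.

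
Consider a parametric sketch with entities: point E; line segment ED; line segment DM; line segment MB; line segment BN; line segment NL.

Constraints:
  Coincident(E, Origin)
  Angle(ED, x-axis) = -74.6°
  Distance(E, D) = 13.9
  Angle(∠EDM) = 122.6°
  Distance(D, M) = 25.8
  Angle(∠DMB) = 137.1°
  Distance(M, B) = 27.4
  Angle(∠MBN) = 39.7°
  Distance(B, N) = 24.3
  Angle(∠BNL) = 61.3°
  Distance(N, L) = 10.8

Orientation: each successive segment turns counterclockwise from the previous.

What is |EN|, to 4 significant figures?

29.63

∠DMB = 137.1° gives MB at 25.70° from the x-axis; with |MB| = 27.4, B = (53.03, -9.148). ∠MBN = 39.7° gives BN at 166.0° from the x-axis; with |BN| = 24.3, N = (29.45, -3.269). Then |EN| = |N − E| = 29.63.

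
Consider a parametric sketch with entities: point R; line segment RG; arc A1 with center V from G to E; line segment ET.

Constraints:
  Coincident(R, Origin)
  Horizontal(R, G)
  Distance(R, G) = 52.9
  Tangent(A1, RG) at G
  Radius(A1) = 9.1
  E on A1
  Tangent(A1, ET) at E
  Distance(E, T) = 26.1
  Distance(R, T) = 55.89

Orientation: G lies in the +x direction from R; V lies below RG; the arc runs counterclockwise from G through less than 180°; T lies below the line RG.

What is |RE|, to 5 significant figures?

44.715

R is at the origin; RG is horizontal with |RG| = 52.9 and G on the +x side, so G = (52.900, 0.0000). Since A1 is tangent to RG there, VG ⟂ RG, so V = G + (0, -9.1) = (52.900, -9.1000). Since VE ⟂ ET (tangency), |VT| = √(9.1² + 26.1²) = 27.641 regardless of where E sits on A1. So T lies on both circle(R, 55.89) and circle(V, 27.641); the below-RG intersection is T = (43.499, -35.093). E is the foot of the tangent from T: E = (43.801, -8.9949).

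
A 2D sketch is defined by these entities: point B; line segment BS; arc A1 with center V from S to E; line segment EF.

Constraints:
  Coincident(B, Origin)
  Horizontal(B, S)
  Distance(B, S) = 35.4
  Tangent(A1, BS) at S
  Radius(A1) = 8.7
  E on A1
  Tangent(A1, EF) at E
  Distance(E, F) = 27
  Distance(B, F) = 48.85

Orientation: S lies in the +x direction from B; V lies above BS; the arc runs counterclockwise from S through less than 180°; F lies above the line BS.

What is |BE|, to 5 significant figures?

45.028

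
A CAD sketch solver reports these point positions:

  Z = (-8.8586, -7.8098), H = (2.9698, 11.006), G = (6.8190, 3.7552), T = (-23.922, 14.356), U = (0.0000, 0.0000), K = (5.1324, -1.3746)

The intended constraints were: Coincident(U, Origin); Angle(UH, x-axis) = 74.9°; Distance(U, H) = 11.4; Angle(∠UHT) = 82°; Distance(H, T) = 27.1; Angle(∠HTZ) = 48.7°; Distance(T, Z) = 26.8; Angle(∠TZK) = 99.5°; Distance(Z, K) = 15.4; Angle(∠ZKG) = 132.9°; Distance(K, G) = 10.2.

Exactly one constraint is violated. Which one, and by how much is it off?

Distance(K, G) = 10.2 — off by 4.80.

U = (0.00, 0.00) ✓; UH at 74.90° ✓; |UH| = 11.40 ✓; ∠UHT = 82.00° ✓; |HT| = 27.10 ✓; ∠HTZ = 48.70° ✓; |TZ| = 26.80 ✓; ∠TZK = 99.50° ✓; |ZK| = 15.40 ✓; ∠ZKG = 132.9° ✓; |KG| = 5.400 ✗.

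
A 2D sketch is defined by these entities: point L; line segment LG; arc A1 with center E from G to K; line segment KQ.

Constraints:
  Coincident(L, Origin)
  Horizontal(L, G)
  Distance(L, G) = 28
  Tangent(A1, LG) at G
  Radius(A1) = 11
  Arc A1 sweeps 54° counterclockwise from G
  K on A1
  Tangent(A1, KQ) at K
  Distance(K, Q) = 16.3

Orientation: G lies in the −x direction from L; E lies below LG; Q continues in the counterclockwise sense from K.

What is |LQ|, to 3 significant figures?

49.7

On A1, G sits at bearing 90° from E; a 54° counterclockwise sweep puts K at bearing 144°, so K = E + 11.0·(cos 144°, sin 144°) = (-36.9, -4.53). Since A1 is tangent to KQ there, EK ⟂ KQ, so KQ runs along (−sin 144°, cos 144°); with |KQ| = 16.3, Q = (-46.5, -17.7). Then |LQ| = |Q − L| = 49.7.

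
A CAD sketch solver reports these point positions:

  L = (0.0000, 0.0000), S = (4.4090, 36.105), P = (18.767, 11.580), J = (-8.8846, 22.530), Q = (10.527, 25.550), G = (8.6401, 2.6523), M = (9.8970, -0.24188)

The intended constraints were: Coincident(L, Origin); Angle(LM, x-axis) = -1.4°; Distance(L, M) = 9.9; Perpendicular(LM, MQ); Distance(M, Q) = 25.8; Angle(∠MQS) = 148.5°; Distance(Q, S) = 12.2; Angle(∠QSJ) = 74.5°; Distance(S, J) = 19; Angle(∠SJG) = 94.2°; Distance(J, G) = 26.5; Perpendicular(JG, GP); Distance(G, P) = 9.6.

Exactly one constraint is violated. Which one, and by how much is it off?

Distance(G, P) = 9.6 — off by 3.90.

L = (0.00, 0.00) ✓; LM at -1.400° ✓; |LM| = 9.900 ✓; ∠(LM, MQ) = 90.00° ✓; |MQ| = 25.80 ✓; ∠MQS = 148.5° ✓; |QS| = 12.20 ✓; ∠QSJ = 74.50° ✓; |SJ| = 19.00 ✓; ∠SJG = 94.20° ✓; |JG| = 26.50 ✓; ∠(JG, GP) = 90.00° ✓; |GP| = 13.50 ✗.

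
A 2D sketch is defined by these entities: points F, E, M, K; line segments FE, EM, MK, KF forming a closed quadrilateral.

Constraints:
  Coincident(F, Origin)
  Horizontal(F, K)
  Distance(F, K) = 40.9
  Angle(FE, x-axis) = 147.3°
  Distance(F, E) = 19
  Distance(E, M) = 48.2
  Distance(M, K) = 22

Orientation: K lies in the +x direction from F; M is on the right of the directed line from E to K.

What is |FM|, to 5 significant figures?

29.204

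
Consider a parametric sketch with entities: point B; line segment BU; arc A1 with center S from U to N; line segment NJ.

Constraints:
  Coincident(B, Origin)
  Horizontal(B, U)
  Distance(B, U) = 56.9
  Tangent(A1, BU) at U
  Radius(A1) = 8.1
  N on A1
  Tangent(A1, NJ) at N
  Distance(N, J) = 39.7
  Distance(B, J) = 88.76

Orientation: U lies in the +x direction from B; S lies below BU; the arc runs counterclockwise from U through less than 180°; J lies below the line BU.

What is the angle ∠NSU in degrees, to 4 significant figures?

132.5°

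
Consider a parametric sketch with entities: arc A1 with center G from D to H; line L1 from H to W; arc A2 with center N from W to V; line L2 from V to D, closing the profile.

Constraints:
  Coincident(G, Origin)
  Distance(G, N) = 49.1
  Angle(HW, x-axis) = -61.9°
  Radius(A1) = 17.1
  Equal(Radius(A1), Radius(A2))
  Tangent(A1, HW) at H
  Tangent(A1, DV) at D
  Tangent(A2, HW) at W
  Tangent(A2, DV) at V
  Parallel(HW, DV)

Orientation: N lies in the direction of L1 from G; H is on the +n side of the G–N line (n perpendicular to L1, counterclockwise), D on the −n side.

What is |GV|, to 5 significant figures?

51.992

The slot axis is L1's direction at -61.9°, so u = (cos -61.9°, sin -61.9°) = (0.47101, -0.88213) and n = (−sin -61.9°, cos -61.9°) = (0.88213, 0.47101). G is at the origin and N lies 49.1 along u from G, so N = 49.1·u = (23.127, -43.312). Tangency of A1 to both parallel lines with radius 17.1 puts H and D at G ± 17.1·n: H = (15.084, 8.0543), D = (-15.084, -8.0543). Equal radii place W and V the same way about N: W = N + 17.1·n = (38.211, -35.258), V = N − 17.1·n = (8.0423, -51.367). Then |GV| = |V − G| = 51.992.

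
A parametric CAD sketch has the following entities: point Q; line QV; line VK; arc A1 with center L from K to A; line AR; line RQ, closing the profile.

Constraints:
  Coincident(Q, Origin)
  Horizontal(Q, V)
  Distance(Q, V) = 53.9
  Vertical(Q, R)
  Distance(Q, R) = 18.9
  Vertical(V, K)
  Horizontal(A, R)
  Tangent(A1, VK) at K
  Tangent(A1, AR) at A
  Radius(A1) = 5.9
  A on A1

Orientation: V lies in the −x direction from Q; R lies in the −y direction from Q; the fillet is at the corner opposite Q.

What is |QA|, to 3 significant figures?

51.6

Q is at the origin; QV is horizontal with |QV| = 53.9 and V on the −x side, so V = (-53.9, 0.00). Q and R share the same x with |QR| = 18.9 and R on the −y side, so R = (0.00, -18.9). The virtual corner opposite Q is at (-53.9, -18.9). A1 meets VK tangentially, so LK is at right angles to VK and tangency of A1 to AR means the radius LA is perpendicular to AR, with radius 5.9, so the center L sits 5.9 in from both sides at L = (-48.0, -13.0). That places the tangent points at K = (-53.9, -13.0) on VK and A = (-48.0, -18.9) on AR. Then |QA| = |A − Q| = 51.6.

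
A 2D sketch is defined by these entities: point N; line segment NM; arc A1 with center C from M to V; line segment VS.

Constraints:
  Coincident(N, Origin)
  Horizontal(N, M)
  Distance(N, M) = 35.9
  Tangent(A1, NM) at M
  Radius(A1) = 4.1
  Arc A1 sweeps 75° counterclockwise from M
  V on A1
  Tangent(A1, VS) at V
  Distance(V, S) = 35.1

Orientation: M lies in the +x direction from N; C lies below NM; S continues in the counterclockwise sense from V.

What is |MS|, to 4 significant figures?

39.18

N is at the origin; N and M share the same y with |NM| = 35.9 and M on the +x side, so M = (35.90, 0.000). A1 meets NM tangentially, so CM is at right angles to NM, so C = M + (0, -4.1) = (35.90, -4.100). On A1, M sits at bearing 90° from C; a 75° counterclockwise sweep puts V at bearing 165°, so V = C + 4.1·(cos 165°, sin 165°) = (31.94, -3.039). The tangent condition forces CV to be normal to VS, so VS runs along (−sin 165°, cos 165°); with |VS| = 35.1, S = (22.86, -36.94). Then |MS| = |S − M| = 39.18.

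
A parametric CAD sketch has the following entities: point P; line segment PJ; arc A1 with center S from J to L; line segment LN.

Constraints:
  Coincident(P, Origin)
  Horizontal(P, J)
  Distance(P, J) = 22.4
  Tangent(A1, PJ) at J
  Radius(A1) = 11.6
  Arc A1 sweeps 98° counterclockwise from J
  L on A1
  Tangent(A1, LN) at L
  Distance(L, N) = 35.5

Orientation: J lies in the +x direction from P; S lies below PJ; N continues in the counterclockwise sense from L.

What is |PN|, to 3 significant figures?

50.9

P is at the origin; PJ is horizontal with |PJ| = 22.4 and J on the +x side, so J = (22.4, 0.00). Tangency of A1 to PJ means the radius SJ is perpendicular to PJ, so S = J + (0, -11.6) = (22.4, -11.6). On A1, J sits at bearing 90° from S; a 98° counterclockwise sweep puts L at bearing 188°, so L = S + 11.6·(cos 188°, sin 188°) = (10.9, -13.2). The tangent condition forces SL to be normal to LN, so LN runs along (−sin 188°, cos 188°); with |LN| = 35.5, N = (15.9, -48.4). Then |PN| = |N − P| = 50.9.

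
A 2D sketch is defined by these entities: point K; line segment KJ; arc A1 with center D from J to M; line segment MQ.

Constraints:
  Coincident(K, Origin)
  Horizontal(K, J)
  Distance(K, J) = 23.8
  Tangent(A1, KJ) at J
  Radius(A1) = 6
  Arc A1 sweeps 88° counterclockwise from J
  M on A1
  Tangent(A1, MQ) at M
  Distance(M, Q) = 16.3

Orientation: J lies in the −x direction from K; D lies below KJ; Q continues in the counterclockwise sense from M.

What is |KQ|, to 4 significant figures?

37.54

K is at the origin; KJ is horizontal with |KJ| = 23.8 and J on the −x side, so J = (-23.80, 0.000). Since A1 is tangent to KJ there, DJ ⟂ KJ, so D = J + (0, -6) = (-23.80, -6.000). On A1, J sits at bearing 90° from D; an 88° counterclockwise sweep puts M at bearing 178°, so M = D + 6.0·(cos 178°, sin 178°) = (-29.80, -5.791). Since A1 is tangent to MQ there, DM ⟂ MQ, so MQ runs along (−sin 178°, cos 178°); with |MQ| = 16.3, Q = (-30.37, -22.08). Then |KQ| = |Q − K| = 37.54.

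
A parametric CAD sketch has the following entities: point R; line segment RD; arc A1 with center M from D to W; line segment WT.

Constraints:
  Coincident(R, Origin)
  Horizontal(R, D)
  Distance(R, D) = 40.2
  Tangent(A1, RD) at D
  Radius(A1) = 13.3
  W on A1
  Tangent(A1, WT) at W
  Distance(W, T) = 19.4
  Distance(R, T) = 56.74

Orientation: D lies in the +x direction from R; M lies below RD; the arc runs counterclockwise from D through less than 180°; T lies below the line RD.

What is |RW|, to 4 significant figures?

37.60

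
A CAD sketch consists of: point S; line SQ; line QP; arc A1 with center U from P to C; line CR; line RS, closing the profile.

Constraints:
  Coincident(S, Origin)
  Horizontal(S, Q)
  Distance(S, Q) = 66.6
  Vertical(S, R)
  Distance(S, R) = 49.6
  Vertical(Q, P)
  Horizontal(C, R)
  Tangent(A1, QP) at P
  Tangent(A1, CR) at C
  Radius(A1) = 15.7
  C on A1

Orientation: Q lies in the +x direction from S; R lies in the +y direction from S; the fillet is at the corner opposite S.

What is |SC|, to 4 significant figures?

71.07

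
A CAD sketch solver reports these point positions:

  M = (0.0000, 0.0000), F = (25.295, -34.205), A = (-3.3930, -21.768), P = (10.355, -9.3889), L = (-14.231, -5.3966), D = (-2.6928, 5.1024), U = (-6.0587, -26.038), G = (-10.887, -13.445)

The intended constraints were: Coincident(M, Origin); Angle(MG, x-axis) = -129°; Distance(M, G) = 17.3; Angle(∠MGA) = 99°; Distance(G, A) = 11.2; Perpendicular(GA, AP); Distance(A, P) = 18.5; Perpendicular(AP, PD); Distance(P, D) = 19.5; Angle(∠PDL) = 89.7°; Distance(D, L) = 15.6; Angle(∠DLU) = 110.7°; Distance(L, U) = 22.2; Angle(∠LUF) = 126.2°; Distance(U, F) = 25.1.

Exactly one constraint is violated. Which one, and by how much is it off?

Distance(U, F) = 25.1 — off by 7.30.

M = (0.00, 0.00) ✓; MG at -129.0° ✓; |MG| = 17.30 ✓; ∠MGA = 99.00° ✓; |GA| = 11.20 ✓; ∠(GA, AP) = 90.00° ✓; |AP| = 18.50 ✓; ∠(AP, PD) = 90.00° ✓; |PD| = 19.50 ✓; ∠PDL = 89.70° ✓; |DL| = 15.60 ✓; ∠DLU = 110.7° ✓; |LU| = 22.20 ✓; ∠LUF = 126.2° ✓; |UF| = 32.40 ✗.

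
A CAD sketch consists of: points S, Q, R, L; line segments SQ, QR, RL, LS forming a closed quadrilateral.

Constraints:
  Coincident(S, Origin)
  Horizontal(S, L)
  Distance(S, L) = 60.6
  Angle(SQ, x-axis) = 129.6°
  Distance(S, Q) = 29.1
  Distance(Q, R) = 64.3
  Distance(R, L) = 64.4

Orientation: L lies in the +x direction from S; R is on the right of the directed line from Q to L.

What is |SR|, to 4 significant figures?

37.14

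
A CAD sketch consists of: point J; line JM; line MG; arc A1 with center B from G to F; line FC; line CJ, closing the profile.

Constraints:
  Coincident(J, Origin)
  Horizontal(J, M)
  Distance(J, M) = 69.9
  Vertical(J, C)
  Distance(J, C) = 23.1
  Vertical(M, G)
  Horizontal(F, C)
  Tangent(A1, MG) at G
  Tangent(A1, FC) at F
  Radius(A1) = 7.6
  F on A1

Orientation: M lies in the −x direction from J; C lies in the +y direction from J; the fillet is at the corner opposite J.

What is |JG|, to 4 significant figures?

71.60

J is at the origin; JM is horizontal with |JM| = 69.9 and M on the −x side, so M = (-69.90, 0.000). JC is vertical with |JC| = 23.1 and C on the +y side, so C = (0.000, 23.10). The virtual corner opposite J is at (-69.90, 23.10). Since A1 is tangent to MG there, BG ⟂ MG and tangency of A1 to FC means the radius BF is perpendicular to FC, with radius 7.6, so the center B sits 7.6 in from both sides at B = (-62.30, 15.50). That places the tangent points at G = (-69.90, 15.50) on MG and F = (-62.30, 23.10) on FC. Then |JG| = |G − J| = 71.60.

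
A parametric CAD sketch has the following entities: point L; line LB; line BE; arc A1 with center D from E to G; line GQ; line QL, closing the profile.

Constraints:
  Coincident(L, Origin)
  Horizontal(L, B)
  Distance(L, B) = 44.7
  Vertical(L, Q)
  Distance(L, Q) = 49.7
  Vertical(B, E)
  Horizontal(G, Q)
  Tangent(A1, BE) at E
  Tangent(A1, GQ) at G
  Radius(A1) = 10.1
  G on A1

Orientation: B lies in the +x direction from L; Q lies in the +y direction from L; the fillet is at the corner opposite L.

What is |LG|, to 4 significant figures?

60.56

The virtual corner opposite L is at (44.70, 49.70). Tangency of A1 to BE means the radius DE is perpendicular to BE and since A1 is tangent to GQ there, DG ⟂ GQ, with radius 10.1, so the center D sits 10.1 in from both sides at D = (34.60, 39.60). That places the tangent points at E = (44.70, 39.60) on BE and G = (34.60, 49.70) on GQ. Then |LG| = |G − L| = 60.56.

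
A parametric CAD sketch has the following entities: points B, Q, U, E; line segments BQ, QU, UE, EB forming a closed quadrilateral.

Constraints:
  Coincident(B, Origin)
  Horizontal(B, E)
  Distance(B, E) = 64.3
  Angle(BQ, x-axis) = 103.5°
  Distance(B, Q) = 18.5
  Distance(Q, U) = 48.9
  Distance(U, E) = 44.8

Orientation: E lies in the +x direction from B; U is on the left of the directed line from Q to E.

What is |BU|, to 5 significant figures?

55.342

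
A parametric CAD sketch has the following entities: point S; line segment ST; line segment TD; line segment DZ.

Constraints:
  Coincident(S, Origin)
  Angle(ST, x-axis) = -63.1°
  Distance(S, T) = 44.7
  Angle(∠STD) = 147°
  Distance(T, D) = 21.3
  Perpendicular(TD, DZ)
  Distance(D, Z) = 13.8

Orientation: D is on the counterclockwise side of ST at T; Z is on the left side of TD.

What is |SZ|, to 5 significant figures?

59.727

∠STD = 147.0°, so TD runs at -63.1° + (180° − 147.0°) = -30.100° from the x-axis; with |TD| = 21.3, D = T + 21.3·(cos -30.100°, sin -30.100°) = (38.652, -50.546). The perpendicularity gives DZ at right angles to TD; with |DZ| = 13.8 on the left of TD, Z = D + 13.8·(0.50151, 0.86515) = (45.572, -38.606). Then |SZ| = |Z − S| = 59.727.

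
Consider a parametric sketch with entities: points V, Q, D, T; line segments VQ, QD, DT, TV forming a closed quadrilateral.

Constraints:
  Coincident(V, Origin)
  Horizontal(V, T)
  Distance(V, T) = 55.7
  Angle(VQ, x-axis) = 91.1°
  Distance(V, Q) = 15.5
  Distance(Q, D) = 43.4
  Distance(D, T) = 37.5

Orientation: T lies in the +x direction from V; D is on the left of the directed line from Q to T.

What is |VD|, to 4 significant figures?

51.60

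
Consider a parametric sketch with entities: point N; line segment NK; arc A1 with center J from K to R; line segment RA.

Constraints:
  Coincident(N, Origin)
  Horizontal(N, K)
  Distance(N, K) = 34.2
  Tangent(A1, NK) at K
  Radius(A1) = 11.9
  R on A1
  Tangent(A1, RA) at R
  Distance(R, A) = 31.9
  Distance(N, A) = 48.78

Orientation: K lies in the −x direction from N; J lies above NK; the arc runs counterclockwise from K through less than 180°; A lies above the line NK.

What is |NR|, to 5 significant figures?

25.196

N is at the origin; N and K share the same y with |NK| = 34.2 and K on the −x side, so K = (-34.200, 0.0000). A1 meets NK tangentially, so JK is at right angles to NK, so J = K + (0, 11.9) = (-34.200, 11.900). Since JR ⟂ RA (tangency), |JA| = √(11.9² + 31.9²) = 34.047 regardless of where R sits on A1. So A lies on both circle(N, 48.78) and circle(J, 34.047); the above-NK intersection is A = (-21.832, 43.622). R is the foot of the tangent from A: R = (-22.301, 11.725).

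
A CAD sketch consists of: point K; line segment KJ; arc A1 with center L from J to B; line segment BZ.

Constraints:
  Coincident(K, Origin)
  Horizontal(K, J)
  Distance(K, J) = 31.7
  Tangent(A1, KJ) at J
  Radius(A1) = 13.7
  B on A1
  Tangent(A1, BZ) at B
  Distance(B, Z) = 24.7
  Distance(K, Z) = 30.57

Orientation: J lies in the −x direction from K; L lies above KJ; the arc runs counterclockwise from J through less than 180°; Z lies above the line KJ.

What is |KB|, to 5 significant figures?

20.882

Checks: |LB| = 13.70 ✓; ∠(LB, BZ) = 90.00° ✓; |BZ| = 24.70 ✓; |KZ| = 30.57 ✓.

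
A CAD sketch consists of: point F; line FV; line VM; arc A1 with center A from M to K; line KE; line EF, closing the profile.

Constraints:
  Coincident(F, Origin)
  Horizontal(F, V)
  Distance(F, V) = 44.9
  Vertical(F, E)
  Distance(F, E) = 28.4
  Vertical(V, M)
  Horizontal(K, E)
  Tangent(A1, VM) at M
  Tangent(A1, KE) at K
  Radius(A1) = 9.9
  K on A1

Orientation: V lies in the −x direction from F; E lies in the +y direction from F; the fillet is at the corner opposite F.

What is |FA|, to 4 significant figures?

39.59

FE is vertical with |FE| = 28.4 and E on the +y side, so E = (0.000, 28.40). The virtual corner opposite F is at (-44.90, 28.40). Tangency of A1 to VM means the radius AM is perpendicular to VM and tangency of A1 to KE means the radius AK is perpendicular to KE, with radius 9.9, so the center A sits 9.9 in from both sides at A = (-35.00, 18.50). Then |FA| = |A − F| = 39.59.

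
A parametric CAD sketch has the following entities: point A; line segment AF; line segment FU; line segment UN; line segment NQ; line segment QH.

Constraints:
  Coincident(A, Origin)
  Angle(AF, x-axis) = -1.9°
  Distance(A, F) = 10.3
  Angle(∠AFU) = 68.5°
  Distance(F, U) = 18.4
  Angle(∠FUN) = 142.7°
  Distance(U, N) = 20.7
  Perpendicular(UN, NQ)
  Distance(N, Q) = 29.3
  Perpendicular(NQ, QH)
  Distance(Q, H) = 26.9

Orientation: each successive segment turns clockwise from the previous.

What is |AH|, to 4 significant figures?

12.82

A is at the origin; AF runs at -1.9° with length 10.3, so F = (10.29, -0.3415). ∠AFU = 68.5° gives FU at -113.4° from the x-axis; with |FU| = 18.4, U = (2.987, -17.23). ∠FUN = 142.7° gives UN at -150.7° from the x-axis; with |UN| = 20.7, N = (-15.07, -27.36). UN ⟂ NQ, so NQ runs at 119.3°; with |NQ| = 29.3, Q = (-29.40, -1.807). NQ ⟂ QH, so QH runs at 29.30°; with |QH| = 26.9, H = (-5.945, 11.36). Then |AH| = |H − A| = 12.82.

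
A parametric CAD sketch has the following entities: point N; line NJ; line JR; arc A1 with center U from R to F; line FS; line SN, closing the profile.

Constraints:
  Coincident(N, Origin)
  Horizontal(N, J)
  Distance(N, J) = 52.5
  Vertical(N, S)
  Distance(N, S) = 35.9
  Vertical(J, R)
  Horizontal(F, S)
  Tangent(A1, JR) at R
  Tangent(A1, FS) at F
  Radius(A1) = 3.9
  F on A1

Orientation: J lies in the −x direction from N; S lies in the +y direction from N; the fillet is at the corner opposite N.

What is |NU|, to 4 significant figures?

58.19

N and S share the same x with |NS| = 35.9 and S on the +y side, so S = (0.000, 35.90). The virtual corner opposite N is at (-52.50, 35.90). Since A1 is tangent to JR there, UR ⟂ JR and the tangent condition forces UF to be normal to FS, with radius 3.9, so the center U sits 3.9 in from both sides at U = (-48.60, 32.00). Then |NU| = |U − N| = 58.19.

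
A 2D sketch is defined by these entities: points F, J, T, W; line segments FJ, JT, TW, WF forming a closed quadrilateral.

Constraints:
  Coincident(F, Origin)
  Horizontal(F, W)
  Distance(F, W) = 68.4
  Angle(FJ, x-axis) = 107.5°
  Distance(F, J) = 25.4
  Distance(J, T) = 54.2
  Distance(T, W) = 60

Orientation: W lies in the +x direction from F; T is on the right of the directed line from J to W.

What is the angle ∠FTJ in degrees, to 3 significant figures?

5.33°

Checks: |JT| = 54.20 ✓; |TW| = 60.00 ✓.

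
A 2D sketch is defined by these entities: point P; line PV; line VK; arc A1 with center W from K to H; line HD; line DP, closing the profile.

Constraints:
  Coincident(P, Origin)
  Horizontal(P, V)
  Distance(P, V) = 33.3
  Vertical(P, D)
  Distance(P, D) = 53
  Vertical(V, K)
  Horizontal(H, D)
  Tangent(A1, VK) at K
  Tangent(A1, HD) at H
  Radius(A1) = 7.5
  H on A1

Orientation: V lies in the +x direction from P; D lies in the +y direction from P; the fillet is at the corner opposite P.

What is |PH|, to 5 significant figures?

58.946

P is at the origin; P and V share the same y with |PV| = 33.3 and V on the +x side, so V = (33.300, 0.0000). P and D share the same x with |PD| = 53.0 and D on the +y side, so D = (0.0000, 53.000). The virtual corner opposite P is at (33.300, 53.000). Since A1 is tangent to VK there, WK ⟂ VK and since A1 is tangent to HD there, WH ⟂ HD, with radius 7.5, so the center W sits 7.5 in from both sides at W = (25.800, 45.500). That places the tangent points at K = (33.300, 45.500) on VK and H = (25.800, 53.000) on HD. Then |PH| = |H − P| = 58.946.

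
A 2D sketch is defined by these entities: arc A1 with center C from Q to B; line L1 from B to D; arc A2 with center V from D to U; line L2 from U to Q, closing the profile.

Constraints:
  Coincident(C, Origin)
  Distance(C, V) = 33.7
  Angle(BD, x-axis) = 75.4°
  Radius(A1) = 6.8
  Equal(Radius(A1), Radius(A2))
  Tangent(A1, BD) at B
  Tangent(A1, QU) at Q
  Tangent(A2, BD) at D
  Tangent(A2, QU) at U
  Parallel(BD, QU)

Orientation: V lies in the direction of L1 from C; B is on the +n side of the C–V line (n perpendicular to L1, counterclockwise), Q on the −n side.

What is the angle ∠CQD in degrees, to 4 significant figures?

68.02°

The slot axis is L1's direction at 75.4°, so u = (cos 75.4°, sin 75.4°) = (0.2521, 0.9677) and n = (−sin 75.4°, cos 75.4°) = (-0.9677, 0.2521). C is at the origin and V lies 33.7 along u from C, so V = 33.7·u = (8.495, 32.61). Tangency of A1 to both parallel lines with radius 6.8 puts B and Q at C ± 6.8·n: B = (-6.580, 1.714), Q = (6.580, -1.714). Equal radii place D and U the same way about V: D = V + 6.8·n = (1.914, 34.33), U = V − 6.8·n = (15.08, 30.90). Then cos ∠CQD = QC·QD / (|QC||QD|), giving 68.02°.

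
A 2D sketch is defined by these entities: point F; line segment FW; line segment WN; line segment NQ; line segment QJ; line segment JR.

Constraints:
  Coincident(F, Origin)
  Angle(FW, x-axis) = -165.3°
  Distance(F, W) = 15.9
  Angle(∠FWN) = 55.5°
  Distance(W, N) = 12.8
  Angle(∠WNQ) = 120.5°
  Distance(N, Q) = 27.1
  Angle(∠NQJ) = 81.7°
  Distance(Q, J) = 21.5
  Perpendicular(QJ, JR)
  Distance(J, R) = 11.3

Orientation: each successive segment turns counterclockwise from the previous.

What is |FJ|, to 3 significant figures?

18.5

F is at the origin; FW runs at -165.3° with length 15.9, so W = (-15.4, -4.03). ∠FWN = 55.5° gives WN at -40.8° from the x-axis; with |WN| = 12.8, N = (-5.69, -12.4). ∠WNQ = 120.5° gives NQ at 18.7° from the x-axis; with |NQ| = 27.1, Q = (20.0, -3.71). ∠NQJ = 81.7° gives QJ at 117° from the x-axis; with |QJ| = 21.5, J = (10.2, 15.4). Then |FJ| = |J − F| = 18.5.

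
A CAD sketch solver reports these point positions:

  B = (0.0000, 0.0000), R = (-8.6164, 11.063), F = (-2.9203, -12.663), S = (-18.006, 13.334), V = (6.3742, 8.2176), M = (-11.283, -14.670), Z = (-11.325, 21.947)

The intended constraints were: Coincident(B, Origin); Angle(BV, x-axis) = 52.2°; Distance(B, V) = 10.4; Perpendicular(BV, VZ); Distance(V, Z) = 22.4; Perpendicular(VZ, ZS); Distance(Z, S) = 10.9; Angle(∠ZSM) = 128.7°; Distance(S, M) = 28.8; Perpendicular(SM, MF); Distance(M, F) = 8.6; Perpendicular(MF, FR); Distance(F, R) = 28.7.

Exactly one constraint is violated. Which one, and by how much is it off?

Distance(F, R) = 28.7 — off by 4.30.

B = (0.00, 0.00) ✓; BV at 52.20° ✓; |BV| = 10.40 ✓; ∠(BV, VZ) = 90.00° ✓; |VZ| = 22.40 ✓; ∠(VZ, ZS) = 90.00° ✓; |ZS| = 10.90 ✓; ∠ZSM = 128.7° ✓; |SM| = 28.80 ✓; ∠(SM, MF) = 90.00° ✓; |MF| = 8.600 ✓; ∠(MF, FR) = 90.00° ✓; |FR| = 24.40 ✗.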